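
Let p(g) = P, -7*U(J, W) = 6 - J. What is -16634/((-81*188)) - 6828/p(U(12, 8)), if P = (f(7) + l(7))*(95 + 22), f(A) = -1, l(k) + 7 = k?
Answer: 5884609/98982 ≈ 59.451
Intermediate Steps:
U(J, W) = -6/7 + J/7 (U(J, W) = -(6 - J)/7 = -6/7 + J/7)
l(k) = -7 + k
P = -117 (P = (-1 + (-7 + 7))*(95 + 22) = (-1 + 0)*117 = -1*117 = -117)
p(g) = -117
-16634/((-81*188)) - 6828/p(U(12, 8)) = -16634/((-81*188)) - 6828/(-117) = -16634/(-15228) - 6828*(-1/117) = -16634*(-1/15228) + 2276/39 = 8317/7614 + 2276/39 = 5884609/98982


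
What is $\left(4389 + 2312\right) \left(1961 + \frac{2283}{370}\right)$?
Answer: $\frac{4877342953}{370} \approx 1.3182 \cdot 10^{7}$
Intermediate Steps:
$\left(4389 + 2312\right) \left(1961 + \frac{2283}{370}\right) = 6701 \left(1961 + 2283 \cdot \frac{1}{370}\right) = 6701 \left(1961 + \frac{2283}{370}\right) = 6701 \cdot \frac{727853}{370} = \frac{4877342953}{370}$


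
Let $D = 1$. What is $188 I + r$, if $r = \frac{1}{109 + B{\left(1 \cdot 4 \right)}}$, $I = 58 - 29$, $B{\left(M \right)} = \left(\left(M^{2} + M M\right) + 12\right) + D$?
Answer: $\frac{839609}{154} \approx 5452.0$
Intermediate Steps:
$B{\left(M \right)} = 13 + 2 M^{2}$ ($B{\left(M \right)} = \left(\left(M^{2} + M M\right) + 12\right) + 1 = \left(\left(M^{2} + M^{2}\right) + 12\right) + 1 = \left(2 M^{2} + 12\right) + 1 = \left(12 + 2 M^{2}\right) + 1 = 13 + 2 M^{2}$)
$I = 29$ ($I = 58 - 29 = 29$)
$r = \frac{1}{154}$ ($r = \frac{1}{109 + \left(13 + 2 \left(1 \cdot 4\right)^{2}\right)} = \frac{1}{109 + \left(13 + 2 \cdot 4^{2}\right)} = \frac{1}{109 + \left(13 + 2 \cdot 16\right)} = \frac{1}{109 + \left(13 + 32\right)} = \frac{1}{109 + 45} = \frac{1}{154} \approx 0.0064935$)
$188 I + r = 188 \cdot 29 + \frac{1}{154} = 5452 + \frac{1}{154} = \frac{839609}{154}$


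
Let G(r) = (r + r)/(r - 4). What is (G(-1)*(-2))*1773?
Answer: -7092/5 ≈ -1418.4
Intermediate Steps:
G(r) = 2*r/(-4 + r) (G(r) = (2*r)/(-4 + r) = 2*r/(-4 + r))
(G(-1)*(-2))*1773 = ((2*(-1)/(-4 - 1))*(-2))*1773 = ((2*(-1)/(-5))*(-2))*1773 = ((2*(-1)*(-1/5))*(-2))*1773 = ((2/5)*(-2))*1773 = -4/5*1773 = -7092/5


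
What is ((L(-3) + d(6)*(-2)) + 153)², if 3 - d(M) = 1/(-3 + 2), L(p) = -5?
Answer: 19600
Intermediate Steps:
d(M) = 4 (d(M) = 3 - 1/(-3 + 2) = 3 - 1/(-1) = 3 - 1*(-1) = 3 + 1 = 4)
((L(-3) + d(6)*(-2)) + 153)² = ((-5 + 4*(-2)) + 153)² = ((-5 - 8) + 153)² = (-13 + 153)² = 140² = 19600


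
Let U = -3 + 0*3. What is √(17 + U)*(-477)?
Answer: -477*√14 ≈ -1784.8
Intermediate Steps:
U = -3 (U = -3 + 0 = -3)
√(17 + U)*(-477) = √(17 - 3)*(-477) = √14*(-477) = -477*√14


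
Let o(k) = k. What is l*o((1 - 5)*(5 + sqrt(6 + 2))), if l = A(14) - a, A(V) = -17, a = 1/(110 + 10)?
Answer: 2041/6 + 2041*sqrt(2)/15 ≈ 532.59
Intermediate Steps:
a = 1/120 ≈ 0.0083333
l = -2041/120 (l = -17 - 1*1/120 = -17 - 1/120 = -2041/120 ≈ -17.008)
l*o((1 - 5)*(5 + sqrt(6 + 2))) = -2041*(1 - 5)*(5 + sqrt(6 + 2))/120 = -(-2041)*(5 + sqrt(8))/30 = -(-2041)*(5 + 2*sqrt(2))/30 = -2041*(-20 - 8*sqrt(2))/120 = 2041/6 + 2041*sqrt(2)/15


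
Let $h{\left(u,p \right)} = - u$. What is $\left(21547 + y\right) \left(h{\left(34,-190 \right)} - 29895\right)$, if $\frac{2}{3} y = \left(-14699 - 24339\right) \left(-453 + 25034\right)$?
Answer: $43078846967030$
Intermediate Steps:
$y = -1439389617$ ($y = \frac{3 \left(-14699 - 24339\right) \left(-453 + 25034\right)}{2} = \frac{3 \left(\left(-39038\right) 24581\right)}{2} = \frac{3}{2} \left(-959593078\right) = -1439389617$)
$\left(21547 + y\right) \left(h{\left(34,-190 \right)} - 29895\right) = \left(21547 - 1439389617\right) \left(\left(-1\right) 34 - 29895\right) = - 1439368070 \left(-34 - 29895\right) = \left(-1439368070\right) \left(-29929\right) = 43078846967030$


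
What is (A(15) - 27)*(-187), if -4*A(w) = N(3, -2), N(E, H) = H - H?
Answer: 5049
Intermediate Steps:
N(E, H) = 0
A(w) = 0 (A(w) = -1/4*0 = 0)
(A(15) - 27)*(-187) = (0 - 27)*(-187) = -27*(-187) = 5049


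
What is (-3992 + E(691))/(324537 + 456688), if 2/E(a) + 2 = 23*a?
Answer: -12687374/2482889295 ≈ -0.0051099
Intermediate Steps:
E(a) = 2/(-2 + 23*a)
(-3992 + E(691))/(324537 + 456688) = (-3992 + 2/(-2 + 23*691))/(324537 + 456688) = (-3992 + 2/(-2 + 15893))/781225 = (-3992 + 2/15891)*(1/781225) = -63436870/15891*1/781225 = -12687374/2482889295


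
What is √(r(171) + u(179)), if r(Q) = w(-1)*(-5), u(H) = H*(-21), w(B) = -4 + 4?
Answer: I*√3759 ≈ 61.311*I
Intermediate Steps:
w(B) = 0
u(H) = -21*H
r(Q) = 0 (r(Q) = 0*(-5) = 0)
√(r(171) + u(179)) = √(0 - 21*179) = √(0 - 3759) = √(-3759) = I*√3759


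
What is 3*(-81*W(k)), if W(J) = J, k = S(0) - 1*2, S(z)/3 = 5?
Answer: -3159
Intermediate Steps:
S(z) = 15 (S(z) = 3*5 = 15)
k = 13 (k = 15 - 1*2 = 15 - 2 = 13)
3*(-81*W(k)) = 3*(-81*13) = 3*(-1053) = -3159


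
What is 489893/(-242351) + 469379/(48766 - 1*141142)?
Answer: -159008825797/22387415976 ≈ -7.1026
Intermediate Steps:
489893/(-242351) + 469379/(48766 - 1*141142) = 489893*(-1/242351) + 469379/(48766 - 141142) = -489893/242351 + 469379/(-92376) = -489893/242351 + 469379*(-1/92376) = -489893/242351 - 469379/92376 = -159008825797/22387415976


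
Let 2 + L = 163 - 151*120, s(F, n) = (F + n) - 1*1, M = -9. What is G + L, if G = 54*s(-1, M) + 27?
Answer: -18526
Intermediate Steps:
s(F, n) = -1 + F + n (s(F, n) = (F + n) - 1 = -1 + F + n)
G = -567 (G = 54*(-1 - 1 - 9) + 27 = 54*(-11) + 27 = -594 + 27 = -567)
L = -17959 (L = -2 + (163 - 151*120) = -2 + (163 - 18120) = -2 - 17957 = -17959)
G + L = -567 - 17959 = -18526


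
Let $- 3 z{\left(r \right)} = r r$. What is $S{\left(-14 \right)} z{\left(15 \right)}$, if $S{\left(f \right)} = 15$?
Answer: $-1125$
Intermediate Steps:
$z{\left(r \right)} = - \frac{r^{2}}{3}$ ($z{\left(r \right)} = - \frac{r r}{3} = - \frac{r^{2}}{3}$)
$S{\left(-14 \right)} z{\left(15 \right)} = 15 \left(- \frac{15^{2}}{3}\right) = 15 \left(\left(- \frac{1}{3}\right) 225\right) = 15 \left(-75\right) = -1125$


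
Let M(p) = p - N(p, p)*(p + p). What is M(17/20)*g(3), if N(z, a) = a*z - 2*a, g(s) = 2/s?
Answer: 3349/2000 ≈ 1.6745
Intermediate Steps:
N(z, a) = -2*a + a*z
M(p) = p - 2*p**2*(-2 + p) (M(p) = p - p*(-2 + p)*(p + p) = p - p*(-2 + p)*2*p = p - 2*p**2*(-2 + p))
M(17/20)*g(3) = (-17/20*(-1 + 2*(17/20)*(-2 + 17/20)))*(2/3) = (-17*(1/20)*(-1 + 2*(17*(1/20))*(-2 + 17*(1/20))))*(2*(1/3)) = -1*17/20*(-1 + 2*(17/20)*(-2 + 17/20))*(2/3) = -1*17/20*(-1 + 2*(17/20)*(-23/20))*(2/3) = -1*17/20*(-1 - 391/200)*(2/3) = -1*17/20*(-591/200)*(2/3) = (10047/4000)*(2/3) = 3349/2000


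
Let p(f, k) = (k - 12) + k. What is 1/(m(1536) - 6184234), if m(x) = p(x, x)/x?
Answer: -128/791581697 ≈ -1.6170e-7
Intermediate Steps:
p(f, k) = -12 + 2*k (p(f, k) = (-12 + k) + k = -12 + 2*k)
m(x) = (-12 + 2*x)/x
1/(m(1536) - 6184234) = 1/((2 - 12/1536) - 6184234) = 1/((2 - 12*1/1536) - 6184234) = 1/((2 - 1/128) - 6184234) = 1/(255/128 - 6184234) = 1/(-791581697/128) = -128/791581697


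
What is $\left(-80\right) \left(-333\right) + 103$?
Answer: $26743$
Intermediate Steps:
$\left(-80\right) \left(-333\right) + 103 = 26640 + 103 = 26743$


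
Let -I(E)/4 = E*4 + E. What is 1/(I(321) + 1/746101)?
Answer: -746101/4789968419 ≈ -0.00015576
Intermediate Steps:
I(E) = -20*E (I(E) = -4*(E*4 + E) = -4*(4*E + E) = -20*E)
1/(I(321) + 1/746101) = 1/(-20*321 + 1/746101) = 1/(-6420 + 1/746101) = 1/(-4789968419/746101) = -746101/4789968419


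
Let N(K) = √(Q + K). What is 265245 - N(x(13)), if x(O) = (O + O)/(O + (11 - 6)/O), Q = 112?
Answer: 265245 - √862431/87 ≈ 2.6523e+5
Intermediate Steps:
x(O) = 2*O/(O + 5/O) (x(O) = (2*O)/(O + 5/O) = 2*O/(O + 5/O))
N(K) = √(112 + K)
265245 - N(x(13)) = 265245 - √(112 + 2*13²/(5 + 13²)) = 265245 - √(112 + 2*169/(5 + 169)) = 265245 - √(112 + 2*169/174) = 265245 - √(112 + 2*169*(1/174)) = 265245 - √(112 + 169/87) = 265245 - √(9913/87) = 265245 - √862431/87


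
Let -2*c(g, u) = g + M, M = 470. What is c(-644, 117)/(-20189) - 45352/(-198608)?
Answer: 112291579/501212114 ≈ 0.22404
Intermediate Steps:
c(g, u) = -235 - g/2 (c(g, u) = -(g + 470)/2 = -(470 + g)/2 = -235 - g/2)
c(-644, 117)/(-20189) - 45352/(-198608) = (-235 - ½*(-644))/(-20189) - 45352/(-198608) = (-235 + 322)*(-1/20189) - 45352*(-1/198608) = 87*(-1/20189) + 5669/24826 = -87/20189 + 5669/24826 = 112291579/501212114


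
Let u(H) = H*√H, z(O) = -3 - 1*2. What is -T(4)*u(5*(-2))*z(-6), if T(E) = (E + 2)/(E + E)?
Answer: -75*I*√10/2 ≈ -118.59*I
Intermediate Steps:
z(O) = -5 (z(O) = -3 - 2 = -5)
T(E) = (2 + E)/(2*E) (T(E) = (2 + E)/((2*E)) = (2 + E)*(1/(2*E)) = (2 + E)/(2*E))
u(H) = H^(3/2)
-T(4)*u(5*(-2))*z(-6) = -((½)*(2 + 4)/4)*(5*(-2))^(3/2)*(-5) = -((½)*(¼)*6)*(-10)^(3/2)*(-5) = -3*(-10*I*√10)/4*(-5) = -(-15*I*√10/2)*(-5) = -75*I*√10/2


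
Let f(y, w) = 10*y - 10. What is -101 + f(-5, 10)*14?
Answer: -941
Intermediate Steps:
f(y, w) = -10 + 10*y
-101 + f(-5, 10)*14 = -101 + (-10 + 10*(-5))*14 = -101 + (-10 - 50)*14 = -101 - 60*14 = -101 - 840 = -941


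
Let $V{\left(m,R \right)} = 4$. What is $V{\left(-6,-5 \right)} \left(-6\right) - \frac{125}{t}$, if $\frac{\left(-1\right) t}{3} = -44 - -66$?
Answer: $- \frac{1459}{66} \approx -22.106$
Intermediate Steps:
$t = -66$ ($t = - 3 \left(-44 - -66\right) = - 3 \left(-44 + 66\right) = \left(-3\right) 22 = -66$)
$V{\left(-6,-5 \right)} \left(-6\right) - \frac{125}{t} = 4 \left(-6\right) - \frac{125}{-66} = -24 - - \frac{125}{66} = -24 + \frac{125}{66} = - \frac{1459}{66}$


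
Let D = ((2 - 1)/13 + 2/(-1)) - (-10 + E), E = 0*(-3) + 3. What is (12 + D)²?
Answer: 49284/169 ≈ 291.62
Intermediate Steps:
E = 3 (E = 0 + 3 = 3)
D = 66/13 (D = ((2 - 1)/13 + 2/(-1)) - (-10 + 3) = (1*(1/13) + 2*(-1)) - 1*(-7) = (1/13 - 2) + 7 = -25/13 + 7 = 66/13 ≈ 5.0769)
(12 + D)² = (12 + 66/13)² = (222/13)² = 49284/169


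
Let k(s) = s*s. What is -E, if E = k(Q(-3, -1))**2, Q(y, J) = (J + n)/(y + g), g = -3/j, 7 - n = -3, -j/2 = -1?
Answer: -16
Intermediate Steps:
j = 2 (j = -2*(-1) = 2)
n = 10 (n = 7 - 1*(-3) = 7 + 3 = 10)
g = -3/2 ≈ -1.5000
Q(y, J) = (10 + J)/(-3/2 + y) (Q(y, J) = (J + 10)/(y - 3/2) = (10 + J)/(-3/2 + y))
k(s) = s**2
E = 16 (E = ((2*(10 - 1)/(-3 + 2*(-3)))**2)**2 = ((2*9/(-3 - 6))**2)**2 = ((2*9/(-9))**2)**2 = ((2*(-1/9)*9)**2)**2 = ((-2)**2)**2 = 4**2 = 16)
-E = -1*16 = -16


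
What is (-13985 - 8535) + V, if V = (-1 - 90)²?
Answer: -14239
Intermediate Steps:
V = 8281 (V = (-91)² = 8281)
(-13985 - 8535) + V = (-13985 - 8535) + 8281 = -22520 + 8281 = -14239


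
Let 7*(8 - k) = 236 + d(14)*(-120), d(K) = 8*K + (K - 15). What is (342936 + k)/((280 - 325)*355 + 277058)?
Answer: 2413692/1827581 ≈ 1.3207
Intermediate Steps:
d(K) = -15 + 9*K (d(K) = 8*K + (-15 + K) = -15 + 9*K)
k = 13140/7 (k = 8 - (236 + (-15 + 9*14)*(-120))/7 = 8 - (236 + (-15 + 126)*(-120))/7 = 8 - (236 + 111*(-120))/7 = 8 - (236 - 13320)/7 = 8 - ⅐*(-13084) = 8 + 13084/7 = 13140/7 ≈ 1877.1)
(342936 + k)/((280 - 325)*355 + 277058) = (342936 + 13140/7)/((280 - 325)*355 + 277058) = 2413692/(7*(-45*355 + 277058)) = 2413692/(7*(-15975 + 277058)) = (2413692/7)/261083 = (2413692/7)*(1/261083) = 2413692/1827581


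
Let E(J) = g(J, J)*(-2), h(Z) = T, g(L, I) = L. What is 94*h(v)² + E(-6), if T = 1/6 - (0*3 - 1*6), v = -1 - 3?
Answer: 64559/18 ≈ 3586.6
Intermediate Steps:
v = -4
T = 37/6 (T = 1*(⅙) - (0 - 6) = ⅙ - 1*(-6) = ⅙ + 6 = 37/6 ≈ 6.1667)
h(Z) = 37/6
E(J) = -2*J (E(J) = J*(-2) = -2*J)
94*h(v)² + E(-6) = 94*(37/6)² - 2*(-6) = 94*(1369/36) + 12 = 64343/18 + 12 = 64559/18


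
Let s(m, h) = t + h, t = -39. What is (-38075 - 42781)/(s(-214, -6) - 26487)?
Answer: 2246/737 ≈ 3.0475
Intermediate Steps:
s(m, h) = -39 + h
(-38075 - 42781)/(s(-214, -6) - 26487) = (-38075 - 42781)/((-39 - 6) - 26487) = -80856/(-45 - 26487) = -80856/(-26532) = -80856*(-1/26532) = 2246/737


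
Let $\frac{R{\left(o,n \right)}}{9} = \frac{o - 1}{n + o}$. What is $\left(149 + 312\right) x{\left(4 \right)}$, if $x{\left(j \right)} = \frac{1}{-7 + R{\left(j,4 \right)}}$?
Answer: $- \frac{3688}{29} \approx -127.17$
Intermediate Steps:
$R{\left(o,n \right)} = \frac{9 \left(-1 + o\right)}{n + o}$ ($R{\left(o,n \right)} = 9 \frac{o - 1}{n + o} = 9 \frac{-1 + o}{n + o} = \frac{9 \left(-1 + o\right)}{n + o}$)
$x{\left(j \right)} = \frac{1}{-7 + \frac{9 \left(-1 + j\right)}{4 + j}}$
$\left(149 + 312\right) x{\left(4 \right)} = \left(149 + 312\right) \frac{4 + 4}{-37 + 2 \cdot 4} = 461 \frac{1}{-37 + 8} \cdot 8 = 461 \frac{1}{-29} \cdot 8 = 461 \left(\left(- \frac{1}{29}\right) 8\right) = 461 \left(- \frac{8}{29}\right) = - \frac{3688}{29}$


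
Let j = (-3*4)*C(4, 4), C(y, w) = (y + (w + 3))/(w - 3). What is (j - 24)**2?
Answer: 24336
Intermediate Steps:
C(y, w) = (3 + w + y)/(-3 + w) (C(y, w) = (y + (3 + w))/(-3 + w) = (3 + w + y)/(-3 + w))
j = -132 (j = (-3*4)*((3 + 4 + 4)/(-3 + 4)) = -12*11/1 = -12*11 = -132)
(j - 24)**2 = (-132 - 24)**2 = (-156)**2 = 24336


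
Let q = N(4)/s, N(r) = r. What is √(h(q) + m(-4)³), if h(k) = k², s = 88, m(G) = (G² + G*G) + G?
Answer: √10624769/22 ≈ 148.16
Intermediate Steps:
m(G) = G + 2*G² (m(G) = (G² + G²) + G = 2*G² + G = G + 2*G²)
q = 1/22 (q = 4/88 = 4*(1/88) = 1/22 ≈ 0.045455)
√(h(q) + m(-4)³) = √((1/22)² + (-4*(1 + 2*(-4)))³) = √(1/484 + (-4*(1 - 8))³) = √(1/484 + (-4*(-7))³) = √(1/484 + 28³) = √(1/484 + 21952) = √(10624769/484) = √10624769/22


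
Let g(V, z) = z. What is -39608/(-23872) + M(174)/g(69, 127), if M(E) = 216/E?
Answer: 18341957/10990072 ≈ 1.6690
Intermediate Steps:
-39608/(-23872) + M(174)/g(69, 127) = -39608/(-23872) + (216/174)/127 = -39608*(-1/23872) + (216*(1/174))*(1/127) = 4951/2984 + (36/29)*(1/127) = 4951/2984 + 36/3683 = 18341957/10990072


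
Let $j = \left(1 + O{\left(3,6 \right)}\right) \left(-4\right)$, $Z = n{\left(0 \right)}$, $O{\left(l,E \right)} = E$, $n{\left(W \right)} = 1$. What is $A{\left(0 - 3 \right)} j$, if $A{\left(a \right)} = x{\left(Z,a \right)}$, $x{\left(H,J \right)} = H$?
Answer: $-28$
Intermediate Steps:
$Z = 1$
$j = -28$ ($j = \left(1 + 6\right) \left(-4\right) = 7 \left(-4\right) = -28$)
$A{\left(a \right)} = 1$
$A{\left(0 - 3 \right)} j = 1 \left(-28\right) = -28$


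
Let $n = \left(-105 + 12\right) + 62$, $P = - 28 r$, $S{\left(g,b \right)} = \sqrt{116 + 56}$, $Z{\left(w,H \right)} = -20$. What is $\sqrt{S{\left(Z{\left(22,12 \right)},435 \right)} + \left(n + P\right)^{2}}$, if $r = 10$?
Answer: $\sqrt{96721 + 2 \sqrt{43}} \approx 311.02$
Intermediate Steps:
$S{\left(g,b \right)} = 2 \sqrt{43}$ ($S{\left(g,b \right)} = \sqrt{172} = 2 \sqrt{43}$)
$P = -280$ ($P = \left(-28\right) 10 = -280$)
$n = -31$ ($n = -93 + 62 = -31$)
$\sqrt{S{\left(Z{\left(22,12 \right)},435 \right)} + \left(n + P\right)^{2}} = \sqrt{2 \sqrt{43} + \left(-31 - 280\right)^{2}} = \sqrt{2 \sqrt{43} + \left(-311\right)^{2}} = \sqrt{2 \sqrt{43} + 96721} = \sqrt{96721 + 2 \sqrt{43}}$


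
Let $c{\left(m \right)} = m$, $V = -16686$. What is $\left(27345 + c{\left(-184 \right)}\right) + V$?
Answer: $10475$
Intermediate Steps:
$\left(27345 + c{\left(-184 \right)}\right) + V = \left(27345 - 184\right) - 16686 = 27161 - 16686 = 10475$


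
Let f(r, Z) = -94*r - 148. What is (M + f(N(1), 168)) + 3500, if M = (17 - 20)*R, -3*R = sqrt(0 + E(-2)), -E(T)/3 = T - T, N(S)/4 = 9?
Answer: -32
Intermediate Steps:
N(S) = 36 (N(S) = 4*9 = 36)
E(T) = 0 (E(T) = -3*(T - T) = -3*0 = 0)
f(r, Z) = -148 - 94*r
R = 0 (R = -sqrt(0 + 0)/3 = -sqrt(0)/3 = -1/3*0 = 0)
M = 0 (M = (17 - 20)*0 = -3*0 = 0)
(M + f(N(1), 168)) + 3500 = (0 + (-148 - 94*36)) + 3500 = (0 + (-148 - 3384)) + 3500 = (0 - 3532) + 3500 = -3532 + 3500 = -32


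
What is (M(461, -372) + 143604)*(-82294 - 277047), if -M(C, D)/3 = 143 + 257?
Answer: -51171595764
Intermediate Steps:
M(C, D) = -1200 (M(C, D) = -3*(143 + 257) = -3*400 = -1200)
(M(461, -372) + 143604)*(-82294 - 277047) = (-1200 + 143604)*(-82294 - 277047) = 142404*(-359341) = -51171595764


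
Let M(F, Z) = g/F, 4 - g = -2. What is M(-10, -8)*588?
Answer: -1764/5 ≈ -352.80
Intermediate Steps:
g = 6 (g = 4 - 1*(-2) = 4 + 2 = 6)
M(F, Z) = 6/F
M(-10, -8)*588 = (6/(-10))*588 = (6*(-⅒))*588 = -⅗*588 = -1764/5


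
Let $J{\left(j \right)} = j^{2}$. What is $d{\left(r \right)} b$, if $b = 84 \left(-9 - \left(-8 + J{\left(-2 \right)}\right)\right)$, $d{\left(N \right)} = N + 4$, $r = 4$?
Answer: $-3360$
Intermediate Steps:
$d{\left(N \right)} = 4 + N$
$b = -420$ ($b = 84 \left(-9 - \left(-8 + \left(-2\right)^{2}\right)\right) = 84 \left(-9 - \left(-8 + 4\right)\right) = 84 \left(-9 - -4\right) = 84 \left(-9 + 4\right) = 84 \left(-5\right) = -420$)
$d{\left(r \right)} b = \left(4 + 4\right) \left(-420\right) = 8 \left(-420\right) = -3360$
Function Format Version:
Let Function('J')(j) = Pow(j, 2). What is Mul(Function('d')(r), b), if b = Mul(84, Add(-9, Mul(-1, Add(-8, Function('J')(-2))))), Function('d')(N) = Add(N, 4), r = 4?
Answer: -3360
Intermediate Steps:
Function('d')(N) = Add(4, N)
b = -420 (b = Mul(84, Add(-9, Mul(-1, Add(-8, Pow(-2, 2))))) = Mul(84, Add(-9, Mul(-1, Add(-8, 4)))) = Mul(84, Add(-9, Mul(-1, -4))) = Mul(84, Add(-9, 4)) = Mul(84, -5) = -420)
Mul(Function('d')(r), b) = Mul(Add(4, 4), -420) = Mul(8, -420) = -3360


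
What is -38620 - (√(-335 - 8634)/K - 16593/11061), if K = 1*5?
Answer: -142386409/3687 - I*√8969/5 ≈ -38619.0 - 18.941*I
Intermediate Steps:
K = 5
-38620 - (√(-335 - 8634)/K - 16593/11061) = -38620 - (√(-335 - 8634)/5 - 16593/11061) = -38620 - (√(-8969)*(⅕) - 16593*1/11061) = -38620 - ((I*√8969)*(⅕) - 5531/3687) = -38620 - (I*√8969/5 - 5531/3687) = -38620 - (-5531/3687 + I*√8969/5) = -38620 + (5531/3687 - I*√8969/5) = -142386409/3687 - I*√8969/5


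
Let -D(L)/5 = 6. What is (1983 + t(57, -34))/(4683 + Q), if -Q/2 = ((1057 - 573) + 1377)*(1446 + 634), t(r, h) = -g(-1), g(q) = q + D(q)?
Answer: -2014/7737077 ≈ -0.00026031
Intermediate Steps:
D(L) = -30 (D(L) = -5*6 = -30)
g(q) = -30 + q (g(q) = q - 30 = -30 + q)
t(r, h) = 31 (t(r, h) = -(-30 - 1) = -1*(-31) = 31)
Q = -7741760 (Q = -2*((1057 - 573) + 1377)*(1446 + 634) = -2*(484 + 1377)*2080 = -3722*2080 = -2*3870880 = -7741760)
(1983 + t(57, -34))/(4683 + Q) = (1983 + 31)/(4683 - 7741760) = 2014/(-7737077) = 2014*(-1/7737077) = -2014/7737077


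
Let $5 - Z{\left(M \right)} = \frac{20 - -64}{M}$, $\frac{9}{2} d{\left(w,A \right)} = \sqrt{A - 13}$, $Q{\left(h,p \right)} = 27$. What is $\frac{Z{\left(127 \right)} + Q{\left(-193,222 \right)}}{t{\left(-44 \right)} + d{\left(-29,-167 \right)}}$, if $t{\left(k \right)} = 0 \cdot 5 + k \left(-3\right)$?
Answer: $\frac{295515}{1245362} - \frac{2985 i \sqrt{5}}{1245362} \approx 0.23729 - 0.0053596 i$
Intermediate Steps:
$t{\left(k \right)} = - 3 k$ ($t{\left(k \right)} = 0 - 3 k = - 3 k$)
$d{\left(w,A \right)} = \frac{2 \sqrt{-13 + A}}{9}$ ($d{\left(w,A \right)} = \frac{2 \sqrt{A - 13}}{9} = \frac{2 \sqrt{-13 + A}}{9}$)
$Z{\left(M \right)} = 5 - \frac{84}{M}$ ($Z{\left(M \right)} = 5 - \frac{20 - -64}{M} = 5 - \frac{20 + 64}{M} = 5 - \frac{84}{M}$)
$\frac{Z{\left(127 \right)} + Q{\left(-193,222 \right)}}{t{\left(-44 \right)} + d{\left(-29,-167 \right)}} = \frac{\left(5 - \frac{84}{127}\right) + 27}{\left(-3\right) \left(-44\right) + \frac{2 \sqrt{-13 - 167}}{9}} = \frac{\left(5 - \frac{84}{127}\right) + 27}{132 + \frac{2 \sqrt{-180}}{9}} = \frac{\left(5 - \frac{84}{127}\right) + 27}{132 + \frac{2 \cdot 6 i \sqrt{5}}{9}} = \frac{\frac{551}{127} + 27}{132 + \frac{4 i \sqrt{5}}{3}} = \frac{3980}{127 \left(132 + \frac{4 i \sqrt{5}}{3}\right)}$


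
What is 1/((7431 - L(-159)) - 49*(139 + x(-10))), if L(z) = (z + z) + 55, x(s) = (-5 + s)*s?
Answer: -1/6467 ≈ -0.00015463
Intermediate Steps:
x(s) = s*(-5 + s)
L(z) = 55 + 2*z (L(z) = 2*z + 55 = 55 + 2*z)
1/((7431 - L(-159)) - 49*(139 + x(-10))) = 1/((7431 - (55 + 2*(-159))) - 49*(139 - 10*(-5 - 10))) = 1/((7431 - (55 - 318)) - 49*(139 - 10*(-15))) = 1/((7431 - 1*(-263)) - 49*(139 + 150)) = 1/((7431 + 263) - 49*289) = 1/(7694 - 14161) = 1/(-6467) = -1/6467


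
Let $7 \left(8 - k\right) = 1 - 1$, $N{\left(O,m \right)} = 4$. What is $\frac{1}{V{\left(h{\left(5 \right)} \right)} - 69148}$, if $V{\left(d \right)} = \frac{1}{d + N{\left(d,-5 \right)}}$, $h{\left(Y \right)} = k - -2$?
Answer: $- \frac{14}{968071} \approx -1.4462 \cdot 10^{-5}$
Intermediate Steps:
$k = 8$ ($k = 8 - \frac{1 - 1}{7} = 8 - 0 = 8 + 0 = 8$)
$h{\left(Y \right)} = 10$ ($h{\left(Y \right)} = 8 - -2 = 8 + 2 = 10$)
$V{\left(d \right)} = \frac{1}{4 + d}$ ($V{\left(d \right)} = \frac{1}{d + 4} = \frac{1}{4 + d}$)
$\frac{1}{V{\left(h{\left(5 \right)} \right)} - 69148} = \frac{1}{\frac{1}{4 + 10} - 69148} = \frac{1}{\frac{1}{14} - 69148} = \frac{1}{- \frac{968071}{14}} = - \frac{14}{968071}$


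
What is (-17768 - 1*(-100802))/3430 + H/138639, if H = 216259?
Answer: 875251364/33966555 ≈ 25.768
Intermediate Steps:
(-17768 - 1*(-100802))/3430 + H/138639 = (-17768 - 1*(-100802))/3430 + 216259/138639 = (-17768 + 100802)*(1/3430) + 216259*(1/138639) = 83034*(1/3430) + 216259/138639 = 5931/245 + 216259/138639 = 875251364/33966555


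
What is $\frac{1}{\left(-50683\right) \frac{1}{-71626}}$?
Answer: $\frac{71626}{50683} \approx 1.4132$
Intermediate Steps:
$\frac{1}{\left(-50683\right) \frac{1}{-71626}} = \frac{1}{\left(-50683\right) \left(- \frac{1}{71626}\right)} = \frac{1}{\frac{50683}{71626}} = \frac{71626}{50683}$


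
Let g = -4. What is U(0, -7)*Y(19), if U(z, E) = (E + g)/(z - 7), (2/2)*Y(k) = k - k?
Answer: 0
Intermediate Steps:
Y(k) = 0 (Y(k) = k - k = 0)
U(z, E) = (-4 + E)/(-7 + z) (U(z, E) = (E - 4)/(z - 7) = (-4 + E)/(-7 + z))
U(0, -7)*Y(19) = ((-4 - 7)/(-7 + 0))*0 = (-11/(-7))*0 = -⅐*(-11)*0 = (11/7)*0 = 0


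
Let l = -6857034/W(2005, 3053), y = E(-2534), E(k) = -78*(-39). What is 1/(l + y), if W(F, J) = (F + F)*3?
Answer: 2005/4956371 ≈ 0.00040453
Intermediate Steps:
E(k) = 3042
W(F, J) = 6*F (W(F, J) = (2*F)*3 = 6*F)
y = 3042
l = -1142839/2005 (l = -6857034/(6*2005) = -6857034/12030 = -6857034*1/12030 = -1142839/2005 ≈ -569.99)
1/(l + y) = 1/(-1142839/2005 + 3042) = 1/(4956371/2005) = 2005/4956371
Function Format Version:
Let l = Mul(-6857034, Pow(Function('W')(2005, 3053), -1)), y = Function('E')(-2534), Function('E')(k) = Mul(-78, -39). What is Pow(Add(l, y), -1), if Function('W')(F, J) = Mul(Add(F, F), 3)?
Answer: Rational(2005, 4956371) ≈ 0.00040453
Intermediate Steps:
Function('E')(k) = 3042
Function('W')(F, J) = Mul(6, F) (Function('W')(F, J) = Mul(Mul(2, F), 3) = Mul(6, F))
y = 3042
l = Rational(-1142839, 2005) (l = Mul(-6857034, Pow(Mul(6, 2005), -1)) = Mul(-6857034, Pow(12030, -1)) = Mul(-6857034, Rational(1, 12030)) = Rational(-1142839, 2005) ≈ -569.99)
Pow(Add(l, y), -1) = Pow(Add(Rational(-1142839, 2005), 3042), -1) = Pow(Rational(4956371, 2005), -1) = Rational(2005, 4956371)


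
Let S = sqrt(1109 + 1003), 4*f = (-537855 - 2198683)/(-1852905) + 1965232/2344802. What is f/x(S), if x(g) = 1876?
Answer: 2514506993609/8150648476243560 ≈ 0.00030850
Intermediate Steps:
f = 2514506993609/4344695349810 (f = ((-537855 - 2198683)/(-1852905) + 1965232/2344802)/4 = (-2736538*(-1/1852905) + 1965232*(1/2344802))/4 = (2736538/1852905 + 982616/1172401)/4 = (1/4)*(5029013987218/2172347674905) = 2514506993609/4344695349810 ≈ 0.57875)
S = 8*sqrt(33) (S = sqrt(2112) = 8*sqrt(33) ≈ 45.956)
f/x(S) = (2514506993609/4344695349810)/1876 = (2514506993609/4344695349810)*(1/1876) = 2514506993609/8150648476243560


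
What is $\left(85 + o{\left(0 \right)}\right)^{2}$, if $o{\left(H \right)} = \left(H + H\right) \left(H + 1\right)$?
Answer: $7225$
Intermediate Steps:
$o{\left(H \right)} = 2 H \left(1 + H\right)$
$\left(85 + o{\left(0 \right)}\right)^{2} = \left(85 + 2 \cdot 0 \left(1 + 0\right)\right)^{2} = \left(85 + 2 \cdot 0 \cdot 1\right)^{2} = \left(85 + 0\right)^{2} = 85^{2} = 7225$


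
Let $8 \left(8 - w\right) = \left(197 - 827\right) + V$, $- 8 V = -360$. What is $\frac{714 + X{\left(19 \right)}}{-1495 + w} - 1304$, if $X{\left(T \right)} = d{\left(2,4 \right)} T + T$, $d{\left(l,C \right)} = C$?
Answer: $- \frac{14756016}{11311} \approx -1304.6$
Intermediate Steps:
$V = 45$ ($V = \left(- \frac{1}{8}\right) \left(-360\right) = 45$)
$X{\left(T \right)} = 5 T$ ($X{\left(T \right)} = 4 T + T = 5 T$)
$w = \frac{649}{8}$ ($w = 8 - \frac{\left(197 - 827\right) + 45}{8} = 8 - \frac{-630 + 45}{8} = 8 - - \frac{585}{8} = 8 + \frac{585}{8} = \frac{649}{8} \approx 81.125$)
$\frac{714 + X{\left(19 \right)}}{-1495 + w} - 1304 = \frac{714 + 5 \cdot 19}{-1495 + \frac{649}{8}} - 1304 = \frac{714 + 95}{- \frac{11311}{8}} - 1304 = 809 \left(- \frac{8}{11311}\right) - 1304 = - \frac{6472}{11311} - 1304 = - \frac{14756016}{11311}$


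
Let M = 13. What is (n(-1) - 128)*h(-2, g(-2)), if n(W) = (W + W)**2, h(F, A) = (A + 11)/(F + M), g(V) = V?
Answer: -1116/11 ≈ -101.45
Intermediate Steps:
h(F, A) = (11 + A)/(13 + F) (h(F, A) = (A + 11)/(F + 13) = (11 + A)/(13 + F))
n(W) = 4*W**2 (n(W) = (2*W)**2 = 4*W**2)
(n(-1) - 128)*h(-2, g(-2)) = (4*(-1)**2 - 128)*((11 - 2)/(13 - 2)) = (4*1 - 128)*(9/11) = (4 - 128)*((1/11)*9) = -124*9/11 = -1116/11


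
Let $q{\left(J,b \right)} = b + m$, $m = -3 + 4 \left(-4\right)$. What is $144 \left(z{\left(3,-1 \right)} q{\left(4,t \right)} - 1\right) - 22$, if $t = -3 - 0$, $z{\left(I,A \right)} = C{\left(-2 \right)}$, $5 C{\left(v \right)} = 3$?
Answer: $- \frac{10334}{5} \approx -2066.8$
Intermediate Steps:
$C{\left(v \right)} = \frac{3}{5}$ ($C{\left(v \right)} = \frac{1}{5} \cdot 3 = \frac{3}{5}$)
$z{\left(I,A \right)} = \frac{3}{5}$
$t = -3$ ($t = -3 + 0 = -3$)
$m = -19$ ($m = -3 - 16 = -19$)
$q{\left(J,b \right)} = -19 + b$ ($q{\left(J,b \right)} = b - 19 = -19 + b$)
$144 \left(z{\left(3,-1 \right)} q{\left(4,t \right)} - 1\right) - 22 = 144 \left(\frac{3 \left(-19 - 3\right)}{5} - 1\right) - 22 = 144 \left(\frac{3}{5} \left(-22\right) - 1\right) - 22 = 144 \left(- \frac{66}{5} - 1\right) - 22 = 144 \left(- \frac{71}{5}\right) - 22 = - \frac{10224}{5} - 22 = - \frac{10334}{5}$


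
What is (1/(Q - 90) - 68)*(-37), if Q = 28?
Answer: 156029/62 ≈ 2516.6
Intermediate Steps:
(1/(Q - 90) - 68)*(-37) = (1/(28 - 90) - 68)*(-37) = (1/(-62) - 68)*(-37) = (-1/62 - 68)*(-37) = -4217/62*(-37) = 156029/62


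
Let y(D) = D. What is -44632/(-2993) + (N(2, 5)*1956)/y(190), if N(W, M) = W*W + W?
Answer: 21802964/284335 ≈ 76.681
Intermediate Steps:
N(W, M) = W + W**2 (N(W, M) = W**2 + W = W + W**2)
-44632/(-2993) + (N(2, 5)*1956)/y(190) = -44632/(-2993) + ((2*(1 + 2))*1956)/190 = -44632*(-1/2993) + ((2*3)*1956)*(1/190) = 44632/2993 + (6*1956)*(1/190) = 44632/2993 + 11736*(1/190) = 44632/2993 + 5868/95 = 21802964/284335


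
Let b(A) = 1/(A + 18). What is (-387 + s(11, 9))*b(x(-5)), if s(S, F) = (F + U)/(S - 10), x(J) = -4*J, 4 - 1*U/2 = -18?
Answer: -167/19 ≈ -8.7895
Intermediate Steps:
U = 44 (U = 8 - 2*(-18) = 8 + 36 = 44)
s(S, F) = (44 + F)/(-10 + S) (s(S, F) = (F + 44)/(S - 10) = (44 + F)/(-10 + S))
b(A) = 1/(18 + A)
(-387 + s(11, 9))*b(x(-5)) = (-387 + (44 + 9)/(-10 + 11))/(18 - 4*(-5)) = (-387 + 53/1)/(18 + 20) = (-387 + 1*53)/38 = (-387 + 53)*(1/38) = -334*1/38 = -167/19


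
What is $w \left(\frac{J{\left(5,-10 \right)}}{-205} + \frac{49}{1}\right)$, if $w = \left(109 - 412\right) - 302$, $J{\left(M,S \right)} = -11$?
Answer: $- \frac{1216776}{41} \approx -29677.0$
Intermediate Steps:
$w = -605$ ($w = \left(109 - 412\right) - 302 = -303 - 302 = -605$)
$w \left(\frac{J{\left(5,-10 \right)}}{-205} + \frac{49}{1}\right) = - 605 \left(- \frac{11}{-205} + \frac{49}{1}\right) = - 605 \left(\left(-11\right) \left(- \frac{1}{205}\right) + 49 \cdot 1\right) = - 605 \left(\frac{11}{205} + 49\right) = \left(-605\right) \frac{10056}{205} = - \frac{1216776}{41}$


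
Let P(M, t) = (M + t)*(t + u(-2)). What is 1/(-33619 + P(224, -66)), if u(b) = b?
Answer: -1/44363 ≈ -2.2541e-5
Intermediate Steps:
P(M, t) = (-2 + t)*(M + t) (P(M, t) = (M + t)*(t - 2) = (M + t)*(-2 + t) = (-2 + t)*(M + t))
1/(-33619 + P(224, -66)) = 1/(-33619 + ((-66)² - 2*224 - 2*(-66) + 224*(-66))) = 1/(-33619 + (4356 - 448 + 132 - 14784)) = 1/(-33619 - 10744) = 1/(-44363) = -1/44363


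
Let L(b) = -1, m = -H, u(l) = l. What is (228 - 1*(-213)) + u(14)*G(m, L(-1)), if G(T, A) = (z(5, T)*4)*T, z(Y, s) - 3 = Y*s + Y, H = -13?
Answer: 53585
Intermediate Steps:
z(Y, s) = 3 + Y + Y*s (z(Y, s) = 3 + (Y*s + Y) = 3 + (Y + Y*s) = 3 + Y + Y*s)
m = 13 (m = -1*(-13) = 13)
G(T, A) = T*(32 + 20*T) (G(T, A) = ((3 + 5 + 5*T)*4)*T = ((8 + 5*T)*4)*T = (32 + 20*T)*T = T*(32 + 20*T))
(228 - 1*(-213)) + u(14)*G(m, L(-1)) = (228 - 1*(-213)) + 14*(4*13*(8 + 5*13)) = (228 + 213) + 14*(4*13*(8 + 65)) = 441 + 14*(4*13*73) = 441 + 14*3796 = 441 + 53144 = 53585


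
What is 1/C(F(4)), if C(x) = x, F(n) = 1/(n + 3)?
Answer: 7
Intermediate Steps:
F(n) = 1/(3 + n)
1/C(F(4)) = 1/(1/(3 + 4)) = 1/(1/7) = 1/(⅐) = 7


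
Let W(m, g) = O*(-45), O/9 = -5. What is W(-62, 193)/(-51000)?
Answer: -27/680 ≈ -0.039706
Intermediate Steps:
O = -45 (O = 9*(-5) = -45)
W(m, g) = 2025 (W(m, g) = -45*(-45) = 2025)
W(-62, 193)/(-51000) = 2025/(-51000) = 2025*(-1/51000) = -27/680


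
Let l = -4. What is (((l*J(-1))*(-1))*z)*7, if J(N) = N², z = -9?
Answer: -252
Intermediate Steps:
(((l*J(-1))*(-1))*z)*7 = ((-4*(-1)²*(-1))*(-9))*7 = ((-4*1*(-1))*(-9))*7 = (-4*(-1)*(-9))*7 = (4*(-9))*7 = -36*7 = -252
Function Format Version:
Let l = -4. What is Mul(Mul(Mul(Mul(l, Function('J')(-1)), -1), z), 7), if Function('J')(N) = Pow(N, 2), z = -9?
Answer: -252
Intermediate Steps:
Mul(Mul(Mul(Mul(l, Function('J')(-1)), -1), z), 7) = Mul(Mul(Mul(Mul(-4, Pow(-1, 2)), -1), -9), 7) = Mul(Mul(Mul(Mul(-4, 1), -1), -9), 7) = Mul(Mul(Mul(-4, -1), -9), 7) = Mul(Mul(4, -9), 7) = Mul(-36, 7) = -252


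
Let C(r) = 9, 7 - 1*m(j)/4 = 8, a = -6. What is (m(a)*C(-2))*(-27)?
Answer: 972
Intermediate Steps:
m(j) = -4 (m(j) = 28 - 4*8 = 28 - 32 = -4)
(m(a)*C(-2))*(-27) = -4*9*(-27) = -36*(-27) = 972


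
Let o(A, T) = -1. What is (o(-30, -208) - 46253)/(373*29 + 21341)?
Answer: -23127/16079 ≈ -1.4383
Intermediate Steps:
(o(-30, -208) - 46253)/(373*29 + 21341) = (-1 - 46253)/(373*29 + 21341) = -46254/(10817 + 21341) = -46254/32158 = -46254*1/32158 = -23127/16079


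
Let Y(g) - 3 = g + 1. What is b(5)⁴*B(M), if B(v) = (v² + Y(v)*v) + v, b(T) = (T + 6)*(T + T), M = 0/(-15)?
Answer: 0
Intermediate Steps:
Y(g) = 4 + g (Y(g) = 3 + (g + 1) = 3 + (1 + g) = 4 + g)
M = 0 (M = 0*(-1/15) = 0)
b(T) = 2*T*(6 + T) (b(T) = (6 + T)*(2*T) = 2*T*(6 + T))
B(v) = v + v² + v*(4 + v) (B(v) = (v² + (4 + v)*v) + v = (v² + v*(4 + v)) + v = v + v² + v*(4 + v))
b(5)⁴*B(M) = (2*5*(6 + 5))⁴*(0*(5 + 2*0)) = (2*5*11)⁴*(0*(5 + 0)) = 110⁴*(0*5) = 146410000*0 = 0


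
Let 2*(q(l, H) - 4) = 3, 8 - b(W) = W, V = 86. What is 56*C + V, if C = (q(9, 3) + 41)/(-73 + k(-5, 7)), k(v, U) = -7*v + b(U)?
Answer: 578/37 ≈ 15.622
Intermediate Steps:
b(W) = 8 - W
q(l, H) = 11/2 (q(l, H) = 4 + (½)*3 = 4 + 3/2 = 11/2)
k(v, U) = 8 - U - 7*v (k(v, U) = -7*v + (8 - U) = 8 - U - 7*v)
C = -93/74 (C = (11/2 + 41)/(-73 + (8 - 1*7 - 7*(-5))) = 93/(2*(-73 + (8 - 7 + 35))) = 93/(2*(-73 + 36)) = (93/2)/(-37) = (93/2)*(-1/37) = -93/74 ≈ -1.2568)
56*C + V = 56*(-93/74) + 86 = -2604/37 + 86 = 578/37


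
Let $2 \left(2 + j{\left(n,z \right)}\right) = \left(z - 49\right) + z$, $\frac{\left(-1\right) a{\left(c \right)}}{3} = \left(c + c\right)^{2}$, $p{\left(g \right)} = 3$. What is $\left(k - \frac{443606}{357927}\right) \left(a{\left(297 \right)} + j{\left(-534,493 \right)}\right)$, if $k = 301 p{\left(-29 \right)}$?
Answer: $- \frac{227665472850475}{238618} \approx -9.541 \cdot 10^{8}$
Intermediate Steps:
$a{\left(c \right)} = - 12 c^{2}$ ($a{\left(c \right)} = - 3 \left(c + c\right)^{2} = - 3 \left(2 c\right)^{2} = - 3 \cdot 4 c^{2} = - 12 c^{2}$)
$k = 903$ ($k = 301 \cdot 3 = 903$)
$j{\left(n,z \right)} = - \frac{53}{2} + z$ ($j{\left(n,z \right)} = -2 + \frac{\left(z - 49\right) + z}{2} = -2 + \frac{\left(-49 + z\right) + z}{2} = -2 + \frac{-49 + 2 z}{2} = -2 + \left(- \frac{49}{2} + z\right) = - \frac{53}{2} + z$)
$\left(k - \frac{443606}{357927}\right) \left(a{\left(297 \right)} + j{\left(-534,493 \right)}\right) = \left(903 - \frac{443606}{357927}\right) \left(- 12 \cdot 297^{2} + \left(- \frac{53}{2} + 493\right)\right) = \left(903 - \frac{443606}{357927}\right) \left(\left(-12\right) 88209 + \frac{933}{2}\right) = \left(903 - \frac{443606}{357927}\right) \left(-1058508 + \frac{933}{2}\right) = \frac{322764475}{357927} \left(- \frac{2116083}{2}\right) = - \frac{227665472850475}{238618}$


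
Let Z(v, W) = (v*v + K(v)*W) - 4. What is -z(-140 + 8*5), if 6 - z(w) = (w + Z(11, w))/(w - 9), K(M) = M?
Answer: 429/109 ≈ 3.9358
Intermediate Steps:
Z(v, W) = -4 + v**2 + W*v (Z(v, W) = (v*v + v*W) - 4 = (v**2 + W*v) - 4 = -4 + v**2 + W*v)
z(w) = 6 - (117 + 12*w)/(-9 + w) (z(w) = 6 - (w + (-4 + 11**2 + w*11))/(w - 9) = 6 - (w + (-4 + 121 + 11*w))/(-9 + w) = 6 - (w + (117 + 11*w))/(-9 + w) = 6 - (117 + 12*w)/(-9 + w))
-z(-140 + 8*5) = -3*(-57 - 2*(-140 + 8*5))/(-9 + (-140 + 8*5)) = -3*(-57 - 2*(-140 + 40))/(-9 + (-140 + 40)) = -3*(-57 - 2*(-100))/(-9 - 100) = -3*(-57 + 200)/(-109) = -3*(-1)*143/109 = -1*(-429/109) = 429/109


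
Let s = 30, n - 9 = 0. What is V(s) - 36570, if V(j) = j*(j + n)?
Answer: -35400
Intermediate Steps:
n = 9 (n = 9 + 0 = 9)
V(j) = j*(9 + j) (V(j) = j*(j + 9) = j*(9 + j))
V(s) - 36570 = 30*(9 + 30) - 36570 = 30*39 - 36570 = 1170 - 36570 = -35400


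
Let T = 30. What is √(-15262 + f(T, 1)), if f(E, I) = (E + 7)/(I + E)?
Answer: 3*I*√1629515/31 ≈ 123.53*I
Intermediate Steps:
f(E, I) = (7 + E)/(E + I)
√(-15262 + f(T, 1)) = √(-15262 + (7 + 30)/(30 + 1)) = √(-15262 + 37/31) = √(-473085/31) = 3*I*√1629515/31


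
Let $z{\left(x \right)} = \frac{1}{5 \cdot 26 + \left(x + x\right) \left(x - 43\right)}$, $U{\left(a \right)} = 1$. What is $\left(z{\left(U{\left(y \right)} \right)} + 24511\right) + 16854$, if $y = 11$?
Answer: $\frac{1902791}{46} \approx 41365.0$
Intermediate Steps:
$z{\left(x \right)} = \frac{1}{130 + 2 x \left(-43 + x\right)}$
$\left(z{\left(U{\left(y \right)} \right)} + 24511\right) + 16854 = \left(\frac{1}{2 \left(65 + 1^{2} - 43\right)} + 24511\right) + 16854 = \left(\frac{1}{2 \left(65 + 1 - 43\right)} + 24511\right) + 16854 = \left(\frac{1}{2 \cdot 23} + 24511\right) + 16854 = \left(\frac{1}{2} \cdot \frac{1}{23} + 24511\right) + 16854 = \left(\frac{1}{46} + 24511\right) + 16854 = \frac{1127507}{46} + 16854 = \frac{1902791}{46}$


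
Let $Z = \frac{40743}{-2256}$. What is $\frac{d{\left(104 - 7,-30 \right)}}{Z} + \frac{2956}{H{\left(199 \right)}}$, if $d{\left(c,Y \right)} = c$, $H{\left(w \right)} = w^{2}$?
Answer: $- \frac{2848509908}{537821181} \approx -5.2964$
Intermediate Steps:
$Z = - \frac{13581}{752}$ ($Z = 40743 \left(- \frac{1}{2256}\right) = - \frac{13581}{752} \approx -18.06$)
$\frac{d{\left(104 - 7,-30 \right)}}{Z} + \frac{2956}{H{\left(199 \right)}} = \frac{104 - 7}{- \frac{13581}{752}} + \frac{2956}{199^{2}} = 97 \left(- \frac{752}{13581}\right) + \frac{2956}{39601} = - \frac{72944}{13581} + 2956 \cdot \frac{1}{39601} = - \frac{72944}{13581} + \frac{2956}{39601} = - \frac{2848509908}{537821181}$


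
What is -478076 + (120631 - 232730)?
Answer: -590175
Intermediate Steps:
-478076 + (120631 - 232730) = -478076 - 112099 = -590175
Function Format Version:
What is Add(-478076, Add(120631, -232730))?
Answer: -590175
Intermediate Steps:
Add(-478076, Add(120631, -232730)) = Add(-478076, -112099) = -590175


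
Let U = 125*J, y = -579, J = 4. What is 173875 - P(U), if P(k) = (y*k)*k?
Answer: 144923875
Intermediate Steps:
U = 500 (U = 125*4 = 500)
P(k) = -579*k**2 (P(k) = (-579*k)*k = -579*k**2)
173875 - P(U) = 173875 - (-579)*500**2 = 173875 - (-579)*250000 = 173875 - 1*(-144750000) = 173875 + 144750000 = 144923875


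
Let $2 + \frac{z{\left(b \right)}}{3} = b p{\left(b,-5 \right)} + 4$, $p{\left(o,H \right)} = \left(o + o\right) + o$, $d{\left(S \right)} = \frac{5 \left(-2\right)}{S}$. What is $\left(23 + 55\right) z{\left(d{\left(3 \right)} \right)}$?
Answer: $8268$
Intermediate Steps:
$d{\left(S \right)} = - \frac{10}{S}$
$p{\left(o,H \right)} = 3 o$ ($p{\left(o,H \right)} = 2 o + o = 3 o$)
$z{\left(b \right)} = 6 + 9 b^{2}$ ($z{\left(b \right)} = -6 + 3 \left(b 3 b + 4\right) = -6 + 3 \left(3 b^{2} + 4\right) = -6 + 3 \left(4 + 3 b^{2}\right) = -6 + \left(12 + 9 b^{2}\right) = 6 + 9 b^{2}$)
$\left(23 + 55\right) z{\left(d{\left(3 \right)} \right)} = \left(23 + 55\right) \left(6 + 9 \left(- \frac{10}{3}\right)^{2}\right) = 78 \left(6 + 9 \left(\left(-10\right) \frac{1}{3}\right)^{2}\right) = 78 \left(6 + 9 \left(- \frac{10}{3}\right)^{2}\right) = 78 \left(6 + 9 \cdot \frac{100}{9}\right) = 78 \left(6 + 100\right) = 78 \cdot 106 = 8268$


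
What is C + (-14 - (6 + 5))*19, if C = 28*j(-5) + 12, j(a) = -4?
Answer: -575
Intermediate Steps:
C = -100 (C = 28*(-4) + 12 = -112 + 12 = -100)
C + (-14 - (6 + 5))*19 = -100 + (-14 - (6 + 5))*19 = -100 + (-14 - 1*11)*19 = -100 + (-14 - 11)*19 = -100 - 25*19 = -100 - 475 = -575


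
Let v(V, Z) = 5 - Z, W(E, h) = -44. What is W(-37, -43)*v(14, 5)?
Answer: 0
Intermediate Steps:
W(-37, -43)*v(14, 5) = -44*(5 - 1*5) = -44*(5 - 5) = -44*0 = 0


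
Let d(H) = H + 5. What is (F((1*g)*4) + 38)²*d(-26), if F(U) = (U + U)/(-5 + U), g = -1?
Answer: -857500/27 ≈ -31759.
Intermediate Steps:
d(H) = 5 + H
F(U) = 2*U/(-5 + U) (F(U) = (2*U)/(-5 + U) = 2*U/(-5 + U))
(F((1*g)*4) + 38)²*d(-26) = (2*((1*(-1))*4)/(-5 + (1*(-1))*4) + 38)²*(5 - 26) = (2*(-1*4)/(-5 - 1*4) + 38)²*(-21) = (2*(-4)/(-5 - 4) + 38)²*(-21) = (2*(-4)/(-9) + 38)²*(-21) = (2*(-4)*(-⅑) + 38)²*(-21) = (8/9 + 38)²*(-21) = (350/9)²*(-21) = (122500/81)*(-21) = -857500/27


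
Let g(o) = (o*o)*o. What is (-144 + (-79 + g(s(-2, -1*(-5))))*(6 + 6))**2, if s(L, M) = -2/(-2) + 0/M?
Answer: 1166400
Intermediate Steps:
s(L, M) = 1 (s(L, M) = -2*(-1/2) + 0 = 1 + 0 = 1)
g(o) = o**3 (g(o) = o**2*o = o**3)
(-144 + (-79 + g(s(-2, -1*(-5))))*(6 + 6))**2 = (-144 + (-79 + 1**3)*(6 + 6))**2 = (-144 + (-79 + 1)*12)**2 = (-144 - 78*12)**2 = (-144 - 936)**2 = (-1080)**2 = 1166400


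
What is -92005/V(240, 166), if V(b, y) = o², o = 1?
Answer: -92005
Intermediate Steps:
V(b, y) = 1 (V(b, y) = 1² = 1)
-92005/V(240, 166) = -92005/1 = -92005*1 = -92005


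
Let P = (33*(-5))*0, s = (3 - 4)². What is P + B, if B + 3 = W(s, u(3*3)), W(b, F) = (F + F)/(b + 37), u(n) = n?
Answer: -48/19 ≈ -2.5263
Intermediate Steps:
s = 1 (s = (-1)² = 1)
W(b, F) = 2*F/(37 + b) (W(b, F) = (2*F)/(37 + b) = 2*F/(37 + b))
B = -48/19 (B = -3 + 2*(3*3)/(37 + 1) = -3 + 2*9/38 = -3 + 2*9*(1/38) = -3 + 9/19 = -48/19 ≈ -2.5263)
P = 0 (P = -165*0 = 0)
P + B = 0 - 48/19 = -48/19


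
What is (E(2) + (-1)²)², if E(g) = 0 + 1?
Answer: 4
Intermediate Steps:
E(g) = 1
(E(2) + (-1)²)² = (1 + (-1)²)² = (1 + 1)² = 2² = 4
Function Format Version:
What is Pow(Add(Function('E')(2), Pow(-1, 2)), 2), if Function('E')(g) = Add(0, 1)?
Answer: 4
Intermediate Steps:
Function('E')(g) = 1
Pow(Add(Function('E')(2), Pow(-1, 2)), 2) = Pow(Add(1, Pow(-1, 2)), 2) = Pow(Add(1, 1), 2) = Pow(2, 2) = 4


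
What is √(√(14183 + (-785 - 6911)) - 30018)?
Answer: √(-30018 + √6487) ≈ 173.02*I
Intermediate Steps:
√(√(14183 + (-785 - 6911)) - 30018) = √(√(14183 - 7696) - 30018) = √(√6487 - 30018) = √(-30018 + √6487)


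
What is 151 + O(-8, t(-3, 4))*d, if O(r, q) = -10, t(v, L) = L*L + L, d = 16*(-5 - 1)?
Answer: 1111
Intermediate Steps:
d = -96 (d = 16*(-6) = -96)
t(v, L) = L + L² (t(v, L) = L² + L = L + L²)
151 + O(-8, t(-3, 4))*d = 151 - 10*(-96) = 151 + 960 = 1111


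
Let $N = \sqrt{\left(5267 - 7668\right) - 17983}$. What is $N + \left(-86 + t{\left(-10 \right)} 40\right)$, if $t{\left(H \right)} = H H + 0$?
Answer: $3914 + 28 i \sqrt{26} \approx 3914.0 + 142.77 i$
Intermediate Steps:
$t{\left(H \right)} = H^{2}$ ($t{\left(H \right)} = H^{2} + 0 = H^{2}$)
$N = 28 i \sqrt{26}$ ($N = \sqrt{\left(5267 - 7668\right) - 17983} = \sqrt{-2401 - 17983} = \sqrt{-20384} = 28 i \sqrt{26} \approx 142.77 i$)
$N + \left(-86 + t{\left(-10 \right)} 40\right) = 28 i \sqrt{26} - \left(86 - \left(-10\right)^{2} \cdot 40\right) = 28 i \sqrt{26} + \left(-86 + 100 \cdot 40\right) = 28 i \sqrt{26} + \left(-86 + 4000\right) = 28 i \sqrt{26} + 3914 = 3914 + 28 i \sqrt{26}$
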